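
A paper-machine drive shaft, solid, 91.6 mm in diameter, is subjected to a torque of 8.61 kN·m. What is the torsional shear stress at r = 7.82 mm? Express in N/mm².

J = πd⁴/32 = π(0.0916)⁴/32 = 6.912×10^-6 m⁴.
Shear stress varies linearly with radius: τ = T·r/J = 8610 × 0.00782 / 6.912×10^-6 = 9.742×10^6 Pa.

9.74 N/mm²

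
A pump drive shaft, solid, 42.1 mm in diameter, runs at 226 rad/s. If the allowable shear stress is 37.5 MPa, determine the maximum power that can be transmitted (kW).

124 kW

J = πd⁴/32 = π(0.0421)⁴/32 = 3.084×10^-7 m⁴.
T_max = τ_allow·J/r = 3.75×10^7 × 3.084×10^-7 / 0.0210 = 549.4 N·m.
ω = 226 rad/s, so P_max = T_max·ω = 1.242×10^5 W.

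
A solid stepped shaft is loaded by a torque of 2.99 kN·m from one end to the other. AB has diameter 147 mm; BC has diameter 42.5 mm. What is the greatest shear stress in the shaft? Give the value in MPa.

198 MPa

Under the same torque, τ_max = 16T/(πd³) is largest where d is smallest — segment BC (d = 42.5 mm).
τ_max = 16·2990/(π·(0.0425)³) = 1.984×10^8 Pa.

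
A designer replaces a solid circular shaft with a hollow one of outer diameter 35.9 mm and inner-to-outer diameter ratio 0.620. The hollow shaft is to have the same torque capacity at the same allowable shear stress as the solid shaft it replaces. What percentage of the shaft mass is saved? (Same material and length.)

31.5 %

Equal τ_max and T ⇒ the solid shaft needs d_s³ = d_o³(1−k⁴), so d_s = 35.9·(1−0.620⁴)^(1/3) = 34.04 mm.
Area ratio A_h/A_s = d_o²(1−k²)/d_s² = (1−k²)/(1−k⁴)^(2/3) = 0.6848.
Mass saving = 1 − 0.6848 = 31.5 %.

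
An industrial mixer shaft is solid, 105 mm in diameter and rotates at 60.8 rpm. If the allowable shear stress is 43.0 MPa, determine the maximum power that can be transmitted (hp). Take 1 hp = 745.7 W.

83.5 hp

J = πd⁴/32 = π(0.105)⁴/32 = 1.193×10^-5 m⁴.
T_max = τ_allow·J/r = 4.30×10^7 × 1.193×10^-5 / 0.0525 = 9774 N·m.
ω = 2π·60.8/60 = 6.367 rad/s, so P_max = T_max·ω = 6.223×10^4 W.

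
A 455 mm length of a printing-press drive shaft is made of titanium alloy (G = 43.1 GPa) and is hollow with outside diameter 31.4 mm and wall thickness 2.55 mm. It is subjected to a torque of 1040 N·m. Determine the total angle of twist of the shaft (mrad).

J = π(d_o⁴ − d_i⁴)/32 = π(0.0314⁴ − 0.0263⁴)/32 = 4.847×10^-8 m⁴.
θ = T·L/(G·J) = 1040 × 0.455 / (43.1×10⁹ × 4.847×10^-8) = 0.2265 rad.

227 mrad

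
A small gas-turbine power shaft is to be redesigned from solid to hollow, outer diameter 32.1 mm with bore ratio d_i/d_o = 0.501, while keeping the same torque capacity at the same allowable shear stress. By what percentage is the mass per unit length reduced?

Equal τ_max and T ⇒ the solid shaft needs d_s³ = d_o³(1−k⁴), so d_s = 32.1·(1−0.501⁴)^(1/3) = 31.41 mm.
Area ratio A_h/A_s = d_o²(1−k²)/d_s² = (1−k²)/(1−k⁴)^(2/3) = 0.7822.
Mass saving = 1 − 0.7822 = 21.8 %.

21.8 %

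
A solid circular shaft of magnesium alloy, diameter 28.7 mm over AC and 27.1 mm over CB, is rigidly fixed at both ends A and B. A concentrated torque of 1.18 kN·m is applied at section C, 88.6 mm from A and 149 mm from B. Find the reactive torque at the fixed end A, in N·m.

801 N·m

Compatibility: T_A·a/J_AC = T_B·b/J_CB with T_A + T_B = T₀.
J_AC = 6.66×10^-8 m⁴, J_CB = 5.30×10^-8 m⁴, so T_A = T₀·(J_AC/a)/((J_AC/a)+(J_CB/b)) = 801.2 N·m, T_B = 378.8 N·m.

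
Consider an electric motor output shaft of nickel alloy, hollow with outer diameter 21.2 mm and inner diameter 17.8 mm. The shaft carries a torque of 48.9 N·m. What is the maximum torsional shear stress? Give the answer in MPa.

52.0 MPa

J = π(d_o⁴ − d_i⁴)/32 = π(0.0212⁴ − 0.0178⁴)/32 = 9.975×10^-9 m⁴.
τ_max = T·r/J = 48.90 × 0.0106 / 9.975×10^-9 = 5.196×10^7 Pa.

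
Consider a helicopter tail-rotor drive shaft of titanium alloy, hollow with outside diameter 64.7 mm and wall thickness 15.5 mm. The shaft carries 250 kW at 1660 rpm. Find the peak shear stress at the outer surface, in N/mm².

ω = 2π·1660/60 = 173.8 rad/s, so T = P/ω = 250×10³ / 173.8 = 1438 N·m.
J = π(d_o⁴ − d_i⁴)/32 = π(0.0647⁴ − 0.0337⁴)/32 = 1.594×10^-6 m⁴.
τ_max = T·r/J = 1438 × 0.0324 / 1.594×10^-6 = 2.919×10^7 Pa.

29.2 N/mm²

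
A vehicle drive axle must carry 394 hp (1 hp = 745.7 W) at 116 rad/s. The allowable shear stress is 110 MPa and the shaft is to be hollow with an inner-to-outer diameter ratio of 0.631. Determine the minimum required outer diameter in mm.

ω = 116 rad/s, so T = P/ω = 394×745.7 / 116.0 = 2533 N·m.
For a hollow shaft with d_i/d_o = 0.631: τ_max = 16T/(π d_o³ (1−k⁴)), so d_o = [16T/(π τ_allow (1−k⁴))]^(1/3) = [16·2533/(π·1.10×10^8·0.8415)]^(1/3) = 0.05185 m.

51.8 mm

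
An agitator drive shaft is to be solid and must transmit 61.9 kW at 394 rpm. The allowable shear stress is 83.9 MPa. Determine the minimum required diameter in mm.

ω = 2π·394/60 = 41.26 rad/s, so T = P/ω = 61.9×10³ / 41.26 = 1500 N·m.
For a solid shaft τ_max = 16T/(πd³), so d = (16T/(π τ_allow))^(1/3) = (16·1500/(π·8.39×10^7))^(1/3) = 0.04499 m.

45.0 mm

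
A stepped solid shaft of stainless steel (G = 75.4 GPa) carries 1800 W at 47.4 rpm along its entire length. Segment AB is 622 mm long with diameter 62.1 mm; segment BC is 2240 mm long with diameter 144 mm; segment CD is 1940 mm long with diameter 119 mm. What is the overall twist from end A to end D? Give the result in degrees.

ω = 2π·47.4/60 = 4.964 rad/s, so T = P/ω = 1800 / 4.964 = 362.6 N·m.
J_AB = π(0.0621)⁴/32 = 1.46×10^-6 m⁴; J_BC = π(0.144)⁴/32 = 4.22×10^-5 m⁴; J_CD = π(0.119)⁴/32 = 1.97×10^-5 m⁴.
θ = (T/G)·Σ L_i/J_i = (362.6/75.4×10⁹)·(0.622/1.46×10^-6 + 2.24/4.22×10^-5 + 1.94/1.97×10^-5) = 2.778×10^-3 rad.

0.159°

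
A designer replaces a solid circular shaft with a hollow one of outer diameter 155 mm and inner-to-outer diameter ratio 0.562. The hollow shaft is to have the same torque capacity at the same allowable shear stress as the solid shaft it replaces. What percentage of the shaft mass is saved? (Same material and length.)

Equal τ_max and T ⇒ the solid shaft needs d_s³ = d_o³(1−k⁴), so d_s = 155·(1−0.562⁴)^(1/3) = 149.7 mm.
Area ratio A_h/A_s = d_o²(1−k²)/d_s² = (1−k²)/(1−k⁴)^(2/3) = 0.7338.
Mass saving = 1 − 0.7338 = 26.6 %.

26.6 %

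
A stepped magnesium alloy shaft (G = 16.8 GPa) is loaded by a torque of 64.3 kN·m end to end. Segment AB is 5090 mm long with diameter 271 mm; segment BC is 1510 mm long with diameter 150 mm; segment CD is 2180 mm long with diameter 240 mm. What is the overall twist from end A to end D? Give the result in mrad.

179 mrad

J_AB = π(0.271)⁴/32 = 5.30×10^-4 m⁴; J_BC = π(0.150)⁴/32 = 4.97×10^-5 m⁴; J_CD = π(0.240)⁴/32 = 3.26×10^-4 m⁴.
θ = (T/G)·Σ L_i/J_i = (64300/16.8×10⁹)·(5.09/5.30×10^-4 + 1.51/4.97×10^-5 + 2.18/3.26×10^-4) = 0.1787 rad.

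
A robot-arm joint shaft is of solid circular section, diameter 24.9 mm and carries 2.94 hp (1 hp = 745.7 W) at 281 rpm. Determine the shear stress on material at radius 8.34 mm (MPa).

16.5 MPa

ω = 2π·281/60 = 29.43 rad/s, so T = P/ω = 2.94×745.7 / 29.43 = 74.50 N·m.
J = πd⁴/32 = π(0.0249)⁴/32 = 3.774×10^-8 m⁴.
Shear stress varies linearly with radius: τ = T·r/J = 74.50 × 0.00834 / 3.774×10^-8 = 1.646×10^7 Pa.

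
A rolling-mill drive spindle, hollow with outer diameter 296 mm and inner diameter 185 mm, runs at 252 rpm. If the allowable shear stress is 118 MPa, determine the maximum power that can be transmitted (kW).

13400 kW

J = π(d_o⁴ − d_i⁴)/32 = π(0.296⁴ − 0.185⁴)/32 = 6.386×10^-4 m⁴.
T_max = τ_allow·J/r = 1.18×10^8 × 6.386×10^-4 / 0.148 = 509200 N·m.
ω = 2π·252/60 = 26.39 rad/s, so P_max = T_max·ω = 1.344×10^7 W.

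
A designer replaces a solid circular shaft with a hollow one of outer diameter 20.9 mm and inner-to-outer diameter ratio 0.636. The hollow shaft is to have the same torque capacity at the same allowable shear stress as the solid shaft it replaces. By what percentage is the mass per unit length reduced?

32.9 %

Equal τ_max and T ⇒ the solid shaft needs d_s³ = d_o³(1−k⁴), so d_s = 20.9·(1−0.636⁴)^(1/3) = 19.69 mm.
Area ratio A_h/A_s = d_o²(1−k²)/d_s² = (1−k²)/(1−k⁴)^(2/3) = 0.6708.
Mass saving = 1 − 0.6708 = 32.9 %.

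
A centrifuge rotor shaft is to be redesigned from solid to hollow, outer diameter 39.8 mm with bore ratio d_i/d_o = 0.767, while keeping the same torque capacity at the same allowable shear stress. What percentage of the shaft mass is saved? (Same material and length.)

45.4 %

Equal τ_max and T ⇒ the solid shaft needs d_s³ = d_o³(1−k⁴), so d_s = 39.8·(1−0.767⁴)^(1/3) = 34.55 mm.
Area ratio A_h/A_s = d_o²(1−k²)/d_s² = (1−k²)/(1−k⁴)^(2/3) = 0.5465.
Mass saving = 1 − 0.5465 = 45.4 %.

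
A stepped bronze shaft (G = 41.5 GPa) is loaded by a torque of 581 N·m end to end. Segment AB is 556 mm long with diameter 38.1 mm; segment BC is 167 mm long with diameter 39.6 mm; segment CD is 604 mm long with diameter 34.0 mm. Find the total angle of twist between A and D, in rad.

J_AB = π(0.0381)⁴/32 = 2.07×10^-7 m⁴; J_BC = π(0.0396)⁴/32 = 2.41×10^-7 m⁴; J_CD = π(0.0340)⁴/32 = 1.31×10^-7 m⁴.
θ = (T/G)·Σ L_i/J_i = (581.0/41.5×10⁹)·(0.556/2.07×10^-7 + 0.167/2.41×10^-7 + 0.604/1.31×10^-7) = 0.1118 rad.

0.112 rad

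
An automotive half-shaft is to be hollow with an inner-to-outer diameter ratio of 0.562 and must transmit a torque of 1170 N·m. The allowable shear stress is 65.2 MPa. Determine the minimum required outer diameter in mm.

For a hollow shaft with d_i/d_o = 0.562: τ_max = 16T/(π d_o³ (1−k⁴)), so d_o = [16T/(π τ_allow (1−k⁴))]^(1/3) = [16·1170/(π·6.52×10^7·0.9002)]^(1/3) = 0.04665 m.

46.6 mm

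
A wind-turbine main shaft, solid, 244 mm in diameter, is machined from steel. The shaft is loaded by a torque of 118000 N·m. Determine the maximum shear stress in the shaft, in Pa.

J = πd⁴/32 = π(0.244)⁴/32 = 3.480×10^-4 m⁴.
τ_max = T·r/J = 118000 × 0.122 / 3.480×10^-4 = 4.137×10^7 Pa.

4.14e7 Pa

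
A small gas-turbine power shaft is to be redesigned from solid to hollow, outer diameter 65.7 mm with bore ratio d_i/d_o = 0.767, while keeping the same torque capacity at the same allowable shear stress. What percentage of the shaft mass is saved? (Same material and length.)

45.4 %

Equal τ_max and T ⇒ the solid shaft needs d_s³ = d_o³(1−k⁴), so d_s = 65.7·(1−0.767⁴)^(1/3) = 57.03 mm.
Area ratio A_h/A_s = d_o²(1−k²)/d_s² = (1−k²)/(1−k⁴)^(2/3) = 0.5465.
Mass saving = 1 − 0.5465 = 45.4 %.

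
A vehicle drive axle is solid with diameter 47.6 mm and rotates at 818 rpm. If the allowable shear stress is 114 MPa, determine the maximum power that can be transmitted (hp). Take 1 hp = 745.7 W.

J = πd⁴/32 = π(0.0476)⁴/32 = 5.040×10^-7 m⁴.
T_max = τ_allow·J/r = 1.14×10^8 × 5.040×10^-7 / 0.0238 = 2414 N·m.
ω = 2π·818/60 = 85.66 rad/s, so P_max = T_max·ω = 2.068×10^5 W.

277 hp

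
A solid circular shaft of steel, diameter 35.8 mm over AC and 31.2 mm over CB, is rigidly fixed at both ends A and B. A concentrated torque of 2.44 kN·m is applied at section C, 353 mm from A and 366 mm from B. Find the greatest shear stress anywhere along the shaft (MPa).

174 MPa

Compatibility: T_A·a/J_AC = T_B·b/J_CB with T_A + T_B = T₀.
J_AC = 1.61×10^-7 m⁴, J_CB = 9.30×10^-8 m⁴, so T_A = T₀·(J_AC/a)/((J_AC/a)+(J_CB/b)) = 1568 N·m, T_B = 872.3 N·m.
τ in each portion: τ_AC = 1.74×10^8 Pa, τ_CB = 1.46×10^8 Pa; maximum is in AC.
τ_max = T_AC·r/J = 1568·0.0179/1.61×10^-7 = 1.740×10^8 Pa.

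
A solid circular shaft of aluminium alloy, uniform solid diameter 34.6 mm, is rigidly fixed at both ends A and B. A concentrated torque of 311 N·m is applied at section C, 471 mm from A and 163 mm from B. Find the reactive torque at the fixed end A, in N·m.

With uniform GJ and both ends fixed, compatibility θ_AC = θ_CB gives T_A·a = T_B·b, together with T_A + T_B = T₀.
T_A = T₀·b/(a+b) = 311.0·163/634.0 = 79.96 N·m; T_B = 231.0 N·m.

80.0 N·m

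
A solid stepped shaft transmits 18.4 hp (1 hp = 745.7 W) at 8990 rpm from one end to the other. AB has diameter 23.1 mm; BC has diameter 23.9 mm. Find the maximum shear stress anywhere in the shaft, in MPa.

6.02 MPa

ω = 2π·8990/60 = 941.4 rad/s, so T = P/ω = 18.4×745.7 / 941.4 = 14.57 N·m.
Under the same torque, τ_max = 16T/(πd³) is largest where d is smallest — segment AB (d = 23.1 mm).
τ_max = 16·14.57/(π·(0.0231)³) = 6.022×10^6 Pa.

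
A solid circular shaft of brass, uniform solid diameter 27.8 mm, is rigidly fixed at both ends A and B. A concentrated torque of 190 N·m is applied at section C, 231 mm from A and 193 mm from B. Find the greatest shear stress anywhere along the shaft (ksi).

With uniform GJ and both ends fixed, compatibility θ_AC = θ_CB gives T_A·a = T_B·b, together with T_A + T_B = T₀.
T_A = T₀·b/(a+b) = 190.0·193/424.0 = 86.49 N·m; T_B = 103.5 N·m.
τ in each portion: τ_AC = 2.05×10^7 Pa, τ_CB = 2.45×10^7 Pa; maximum is in CB.
τ_max = T_CB·r/J = 103.5·0.0139/5.86×10^-8 = 2.454×10^7 Pa.

3.56 ksi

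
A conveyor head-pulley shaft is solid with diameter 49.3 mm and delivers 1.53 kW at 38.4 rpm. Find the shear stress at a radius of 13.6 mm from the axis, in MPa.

8.92 MPa

ω = 2π·38.4/60 = 4.021 rad/s, so T = P/ω = 1.53×10³ / 4.021 = 380.5 N·m.
J = πd⁴/32 = π(0.0493)⁴/32 = 5.799×10^-7 m⁴.
Shear stress varies linearly with radius: τ = T·r/J = 380.5 × 0.0136 / 5.799×10^-7 = 8.922×10^6 Pa.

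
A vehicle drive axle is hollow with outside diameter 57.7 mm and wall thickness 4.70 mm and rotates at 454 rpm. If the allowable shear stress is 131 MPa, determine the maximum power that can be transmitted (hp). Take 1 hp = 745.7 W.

J = π(d_o⁴ − d_i⁴)/32 = π(0.0577⁴ − 0.0483⁴)/32 = 5.539×10^-7 m⁴.
T_max = τ_allow·J/r = 1.31×10^8 × 5.539×10^-7 / 0.0289 = 2515 N·m.
ω = 2π·454/60 = 47.54 rad/s, so P_max = T_max·ω = 1.196×10^5 W.

160 hp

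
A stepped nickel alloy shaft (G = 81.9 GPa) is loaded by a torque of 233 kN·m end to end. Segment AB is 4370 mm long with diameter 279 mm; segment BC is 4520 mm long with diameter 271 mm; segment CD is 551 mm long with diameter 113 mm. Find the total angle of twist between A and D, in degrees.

8.20°

J_AB = π(0.279)⁴/32 = 5.95×10^-4 m⁴; J_BC = π(0.271)⁴/32 = 5.30×10^-4 m⁴; J_CD = π(0.113)⁴/32 = 1.60×10^-5 m⁴.
θ = (T/G)·Σ L_i/J_i = (233000/81.9×10⁹)·(4.37/5.95×10^-4 + 4.52/5.30×10^-4 + 0.551/1.60×10^-5) = 0.1431 rad.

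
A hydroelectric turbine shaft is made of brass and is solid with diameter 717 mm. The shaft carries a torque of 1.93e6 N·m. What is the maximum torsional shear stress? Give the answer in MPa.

26.7 MPa

J = πd⁴/32 = π(0.717)⁴/32 = 0.02595 m⁴.
τ_max = T·r/J = 1.930e6 × 0.358 / 0.02595 = 2.667×10^7 Pa.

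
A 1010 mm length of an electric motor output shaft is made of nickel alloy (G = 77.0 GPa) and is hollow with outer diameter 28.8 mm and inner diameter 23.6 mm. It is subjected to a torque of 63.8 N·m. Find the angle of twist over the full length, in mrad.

J = π(d_o⁴ − d_i⁴)/32 = π(0.0288⁴ − 0.0236⁴)/32 = 3.709×10^-8 m⁴.
θ = T·L/(G·J) = 63.80 × 1.01 / (77.0×10⁹ × 3.709×10^-8) = 0.02256 rad.

22.6 mrad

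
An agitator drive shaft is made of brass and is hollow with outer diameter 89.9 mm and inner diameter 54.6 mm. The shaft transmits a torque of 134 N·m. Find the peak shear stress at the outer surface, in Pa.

J = π(d_o⁴ − d_i⁴)/32 = π(0.0899⁴ − 0.0546⁴)/32 = 5.540×10^-6 m⁴.
τ_max = T·r/J = 134.0 × 0.0450 / 5.540×10^-6 = 1.087×10^6 Pa.

1.09e6 Pa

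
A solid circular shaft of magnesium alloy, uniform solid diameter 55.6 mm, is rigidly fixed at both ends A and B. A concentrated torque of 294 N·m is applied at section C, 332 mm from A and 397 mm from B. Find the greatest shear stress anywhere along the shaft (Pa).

4.74e6 Pa

With uniform GJ and both ends fixed, compatibility θ_AC = θ_CB gives T_A·a = T_B·b, together with T_A + T_B = T₀.
T_A = T₀·b/(a+b) = 294.0·397/729.0 = 160.1 N·m; T_B = 133.9 N·m.
τ in each portion: τ_AC = 4.74×10^6 Pa, τ_CB = 3.97×10^6 Pa; maximum is in AC.
τ_max = T_AC·r/J = 160.1·0.0278/9.38×10^-7 = 4.744×10^6 Pa.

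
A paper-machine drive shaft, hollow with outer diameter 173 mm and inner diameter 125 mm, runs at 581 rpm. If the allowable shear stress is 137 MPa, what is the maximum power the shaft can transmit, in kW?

J = π(d_o⁴ − d_i⁴)/32 = π(0.173⁴ − 0.125⁴)/32 = 6.397×10^-5 m⁴.
T_max = τ_allow·J/r = 1.37×10^8 × 6.397×10^-5 / 0.0865 = 101300 N·m.
ω = 2π·581/60 = 60.84 rad/s, so P_max = T_max·ω = 6.164×10^6 W.

6160 kW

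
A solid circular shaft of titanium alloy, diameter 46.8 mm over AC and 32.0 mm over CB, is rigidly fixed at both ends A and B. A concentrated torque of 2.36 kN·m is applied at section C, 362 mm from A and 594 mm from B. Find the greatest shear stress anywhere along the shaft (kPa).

Compatibility: T_A·a/J_AC = T_B·b/J_CB with T_A + T_B = T₀.
J_AC = 4.71×10^-7 m⁴, J_CB = 1.03×10^-7 m⁴, so T_A = T₀·(J_AC/a)/((J_AC/a)+(J_CB/b)) = 2083 N·m, T_B = 277.4 N·m.
τ in each portion: τ_AC = 1.03×10^8 Pa, τ_CB = 4.31×10^7 Pa; maximum is in AC.
τ_max = T_AC·r/J = 2083·0.0234/4.71×10^-7 = 1.035×10^8 Pa.

103000 kPa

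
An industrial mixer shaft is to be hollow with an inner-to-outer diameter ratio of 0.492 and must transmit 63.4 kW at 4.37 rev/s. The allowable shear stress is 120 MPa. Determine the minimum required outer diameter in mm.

ω = 2π·4.37 = 27.46 rad/s, so T = P/ω = 63.4×10³ / 27.46 = 2309 N·m.
For a hollow shaft with d_i/d_o = 0.492: τ_max = 16T/(π d_o³ (1−k⁴)), so d_o = [16T/(π τ_allow (1−k⁴))]^(1/3) = [16·2309/(π·1.20×10^8·0.9414)]^(1/3) = 0.04704 m.

47.0 mm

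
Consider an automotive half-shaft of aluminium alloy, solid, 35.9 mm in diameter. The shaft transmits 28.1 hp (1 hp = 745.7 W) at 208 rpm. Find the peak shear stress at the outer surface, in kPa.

106000 kPa

ω = 2π·208/60 = 21.78 rad/s, so T = P/ω = 28.1×745.7 / 21.78 = 962.0 N·m.
J = πd⁴/32 = π(0.0359)⁴/32 = 1.631×10^-7 m⁴.
τ_max = T·r/J = 962.0 × 0.0180 / 1.631×10^-7 = 1.059×10^8 Pa.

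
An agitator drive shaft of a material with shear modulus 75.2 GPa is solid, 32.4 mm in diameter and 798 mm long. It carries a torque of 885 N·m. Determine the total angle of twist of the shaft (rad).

J = πd⁴/32 = π(0.0324)⁴/32 = 1.082×10^-7 m⁴.
θ = T·L/(G·J) = 885.0 × 0.798 / (75.2×10⁹ × 1.082×10^-7) = 0.08681 rad.

0.0868 rad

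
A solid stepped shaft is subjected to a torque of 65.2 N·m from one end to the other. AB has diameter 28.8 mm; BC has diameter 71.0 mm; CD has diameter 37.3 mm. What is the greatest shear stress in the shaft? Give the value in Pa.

1.39e7 Pa

Under the same torque, τ_max = 16T/(πd³) is largest where d is smallest — segment AB (d = 28.8 mm).
τ_max = 16·65.20/(π·(0.0288)³) = 1.390×10^7 Pa.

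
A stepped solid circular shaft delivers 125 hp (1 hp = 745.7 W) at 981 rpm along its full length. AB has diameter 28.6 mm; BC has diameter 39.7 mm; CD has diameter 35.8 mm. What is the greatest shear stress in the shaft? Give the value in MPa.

ω = 2π·981/60 = 102.7 rad/s, so T = P/ω = 125×745.7 / 102.7 = 907.4 N·m.
Under the same torque, τ_max = 16T/(πd³) is largest where d is smallest — segment AB (d = 28.6 mm).
τ_max = 16·907.4/(π·(0.0286)³) = 1.975×10^8 Pa.

198 MPa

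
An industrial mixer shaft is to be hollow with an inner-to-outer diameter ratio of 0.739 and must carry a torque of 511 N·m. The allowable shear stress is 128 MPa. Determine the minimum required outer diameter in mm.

For a hollow shaft with d_i/d_o = 0.739: τ_max = 16T/(π d_o³ (1−k⁴)), so d_o = [16T/(π τ_allow (1−k⁴))]^(1/3) = [16·511.0/(π·1.28×10^8·0.7018)]^(1/3) = 0.03071 m.

30.7 mm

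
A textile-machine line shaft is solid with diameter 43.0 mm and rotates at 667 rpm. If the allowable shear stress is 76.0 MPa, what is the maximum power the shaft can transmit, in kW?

J = πd⁴/32 = π(0.0430)⁴/32 = 3.356×10^-7 m⁴.
T_max = τ_allow·J/r = 7.60×10^7 × 3.356×10^-7 / 0.0215 = 1186 N·m.
ω = 2π·667/60 = 69.85 rad/s, so P_max = T_max·ω = 8.287×10^4 W.

82.9 kW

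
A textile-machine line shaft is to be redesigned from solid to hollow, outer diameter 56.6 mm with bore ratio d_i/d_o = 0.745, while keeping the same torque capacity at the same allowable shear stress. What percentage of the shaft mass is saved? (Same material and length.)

43.1 %

Equal τ_max and T ⇒ the solid shaft needs d_s³ = d_o³(1−k⁴), so d_s = 56.6·(1−0.745⁴)^(1/3) = 50.06 mm.
Area ratio A_h/A_s = d_o²(1−k²)/d_s² = (1−k²)/(1−k⁴)^(2/3) = 0.5688.
Mass saving = 1 − 0.5688 = 43.1 %.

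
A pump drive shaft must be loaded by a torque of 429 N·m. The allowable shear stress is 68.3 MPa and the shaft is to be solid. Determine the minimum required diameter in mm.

For a solid shaft τ_max = 16T/(πd³), so d = (16T/(π τ_allow))^(1/3) = (16·429.0/(π·6.83×10^7))^(1/3) = 0.03174 m.

31.7 mm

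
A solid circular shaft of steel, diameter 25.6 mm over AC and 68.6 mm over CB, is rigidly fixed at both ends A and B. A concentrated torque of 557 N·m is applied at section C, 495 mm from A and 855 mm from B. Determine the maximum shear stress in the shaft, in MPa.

Compatibility: T_A·a/J_AC = T_B·b/J_CB with T_A + T_B = T₀.
J_AC = 4.22×10^-8 m⁴, J_CB = 2.17×10^-6 m⁴, so T_A = T₀·(J_AC/a)/((J_AC/a)+(J_CB/b)) = 18.05 N·m, T_B = 538.9 N·m.
τ in each portion: τ_AC = 5.48×10^6 Pa, τ_CB = 8.50×10^6 Pa; maximum is in CB.
τ_max = T_CB·r/J = 538.9·0.0343/2.17×10^-6 = 8.502×10^6 Pa.

8.50 MPa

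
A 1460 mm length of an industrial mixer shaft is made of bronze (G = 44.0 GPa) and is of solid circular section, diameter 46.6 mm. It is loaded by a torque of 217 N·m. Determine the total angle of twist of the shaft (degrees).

0.891°

J = πd⁴/32 = π(0.0466)⁴/32 = 4.630×10^-7 m⁴.
θ = T·L/(G·J) = 217.0 × 1.46 / (44.0×10⁹ × 4.630×10^-7) = 0.01555 rad.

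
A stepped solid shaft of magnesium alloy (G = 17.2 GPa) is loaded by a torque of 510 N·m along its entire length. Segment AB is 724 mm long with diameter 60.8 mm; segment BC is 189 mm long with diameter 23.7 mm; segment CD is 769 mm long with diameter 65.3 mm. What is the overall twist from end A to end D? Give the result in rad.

J_AB = π(0.0608)⁴/32 = 1.34×10^-6 m⁴; J_BC = π(0.0237)⁴/32 = 3.10×10^-8 m⁴; J_CD = π(0.0653)⁴/32 = 1.79×10^-6 m⁴.
θ = (T/G)·Σ L_i/J_i = (510.0/17.2×10⁹)·(0.724/1.34×10^-6 + 0.189/3.10×10^-8 + 0.769/1.79×10^-6) = 0.2097 rad.

0.210 rad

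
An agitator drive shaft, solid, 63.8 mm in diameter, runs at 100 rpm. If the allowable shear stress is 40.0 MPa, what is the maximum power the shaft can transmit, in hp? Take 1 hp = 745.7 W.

J = πd⁴/32 = π(0.0638)⁴/32 = 1.627×10^-6 m⁴.
T_max = τ_allow·J/r = 4.00×10^7 × 1.627×10^-6 / 0.0319 = 2040 N·m.
ω = 2π·100/60 = 10.47 rad/s, so P_max = T_max·ω = 2.136×10^4 W.

28.6 hp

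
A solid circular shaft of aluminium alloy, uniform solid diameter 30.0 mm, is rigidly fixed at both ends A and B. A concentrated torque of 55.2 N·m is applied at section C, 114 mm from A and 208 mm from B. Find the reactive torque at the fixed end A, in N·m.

With uniform GJ and both ends fixed, compatibility θ_AC = θ_CB gives T_A·a = T_B·b, together with T_A + T_B = T₀.
T_A = T₀·b/(a+b) = 55.20·208/322.0 = 35.66 N·m; T_B = 19.54 N·m.

35.7 N·m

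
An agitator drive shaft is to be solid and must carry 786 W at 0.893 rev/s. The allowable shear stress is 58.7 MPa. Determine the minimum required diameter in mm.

ω = 2π·0.893 = 5.611 rad/s, so T = P/ω = 786 / 5.611 = 140.1 N·m.
For a solid shaft τ_max = 16T/(πd³), so d = (16T/(π τ_allow))^(1/3) = (16·140.1/(π·5.87×10^7))^(1/3) = 0.02299 m.

23.0 mm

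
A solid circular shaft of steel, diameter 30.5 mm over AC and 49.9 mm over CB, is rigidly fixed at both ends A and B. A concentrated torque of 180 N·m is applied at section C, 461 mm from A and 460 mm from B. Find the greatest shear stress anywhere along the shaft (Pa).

6.48e6 Pa

Compatibility: T_A·a/J_AC = T_B·b/J_CB with T_A + T_B = T₀.
J_AC = 8.50×10^-8 m⁴, J_CB = 6.09×10^-7 m⁴, so T_A = T₀·(J_AC/a)/((J_AC/a)+(J_CB/b)) = 22.00 N·m, T_B = 158.0 N·m.
τ in each portion: τ_AC = 3.95×10^6 Pa, τ_CB = 6.48×10^6 Pa; maximum is in CB.
τ_max = T_CB·r/J = 158.0·0.0249/6.09×10^-7 = 6.476×10^6 Pa.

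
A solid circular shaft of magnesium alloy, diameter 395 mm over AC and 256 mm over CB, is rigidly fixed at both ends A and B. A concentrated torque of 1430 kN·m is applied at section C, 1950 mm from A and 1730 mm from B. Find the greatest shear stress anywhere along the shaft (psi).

14300 psi

Compatibility: T_A·a/J_AC = T_B·b/J_CB with T_A + T_B = T₀.
J_AC = 2.39×10^-3 m⁴, J_CB = 4.22×10^-4 m⁴, so T_A = T₀·(J_AC/a)/((J_AC/a)+(J_CB/b)) = 1.193e6 N·m, T_B = 237200 N·m.
τ in each portion: τ_AC = 9.86×10^7 Pa, τ_CB = 7.20×10^7 Pa; maximum is in AC.
τ_max = T_AC·r/J = 1.193e6·0.198/2.39×10^-3 = 9.857×10^7 Pa.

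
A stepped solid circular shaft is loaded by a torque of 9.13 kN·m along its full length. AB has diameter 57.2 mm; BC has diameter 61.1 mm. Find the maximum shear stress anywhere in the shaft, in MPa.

248 MPa

Under the same torque, τ_max = 16T/(πd³) is largest where d is smallest — segment AB (d = 57.2 mm).
τ_max = 16·9130/(π·(0.0572)³) = 2.485×10^8 Pa.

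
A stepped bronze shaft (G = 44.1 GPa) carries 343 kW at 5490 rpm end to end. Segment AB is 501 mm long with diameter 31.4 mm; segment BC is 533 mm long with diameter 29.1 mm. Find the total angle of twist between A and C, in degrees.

9.94°

ω = 2π·5490/60 = 574.9 rad/s, so T = P/ω = 343×10³ / 574.9 = 596.6 N·m.
J_AB = π(0.0314)⁴/32 = 9.54×10^-8 m⁴; J_BC = π(0.0291)⁴/32 = 7.04×10^-8 m⁴.
θ = (T/G)·Σ L_i/J_i = (596.6/44.1×10⁹)·(0.501/9.54×10^-8 + 0.533/7.04×10^-8) = 0.1734 rad.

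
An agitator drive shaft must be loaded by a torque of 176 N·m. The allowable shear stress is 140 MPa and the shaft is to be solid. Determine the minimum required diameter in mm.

18.6 mm

For a solid shaft τ_max = 16T/(πd³), so d = (16T/(π τ_allow))^(1/3) = (16·176.0/(π·1.40×10^8))^(1/3) = 0.01857 m.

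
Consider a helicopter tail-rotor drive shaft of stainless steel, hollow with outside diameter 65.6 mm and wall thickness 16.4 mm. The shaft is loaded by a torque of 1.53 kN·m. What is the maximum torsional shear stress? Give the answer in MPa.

J = π(d_o⁴ − d_i⁴)/32 = π(0.0656⁴ − 0.0328⁴)/32 = 1.704×10^-6 m⁴.
τ_max = T·r/J = 1530 × 0.0328 / 1.704×10^-6 = 2.944×10^7 Pa.

29.4 MPa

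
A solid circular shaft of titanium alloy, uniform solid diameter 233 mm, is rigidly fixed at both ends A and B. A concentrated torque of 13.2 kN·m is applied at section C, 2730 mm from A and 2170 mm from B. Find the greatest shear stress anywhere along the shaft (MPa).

2.96 MPa

With uniform GJ and both ends fixed, compatibility θ_AC = θ_CB gives T_A·a = T_B·b, together with T_A + T_B = T₀.
T_A = T₀·b/(a+b) = 13200·2170/4900 = 5846 N·m; T_B = 7354 N·m.
τ in each portion: τ_AC = 2.35×10^6 Pa, τ_CB = 2.96×10^6 Pa; maximum is in CB.
τ_max = T_CB·r/J = 7354·0.117/2.89×10^-4 = 2.961×10^6 Pa.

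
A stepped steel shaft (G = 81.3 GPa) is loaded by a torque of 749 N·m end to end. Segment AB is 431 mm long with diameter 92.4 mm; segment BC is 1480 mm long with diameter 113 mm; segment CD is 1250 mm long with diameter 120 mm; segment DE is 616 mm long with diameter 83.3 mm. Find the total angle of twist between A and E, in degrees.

J_AB = π(0.0924)⁴/32 = 7.16×10^-6 m⁴; J_BC = π(0.113)⁴/32 = 1.60×10^-5 m⁴; J_CD = π(0.120)⁴/32 = 2.04×10^-5 m⁴; J_DE = π(0.0833)⁴/32 = 4.73×10^-6 m⁴.
θ = (T/G)·Σ L_i/J_i = (749.0/81.3×10⁹)·(0.431/7.16×10^-6 + 1.48/1.60×10^-5 + 1.25/2.04×10^-5 + 0.616/4.73×10^-6) = 3.173×10^-3 rad.

0.182°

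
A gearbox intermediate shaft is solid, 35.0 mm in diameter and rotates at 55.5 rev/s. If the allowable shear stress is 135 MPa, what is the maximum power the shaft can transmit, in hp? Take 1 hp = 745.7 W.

531 hp

J = πd⁴/32 = π(0.0350)⁴/32 = 1.473×10^-7 m⁴.
T_max = τ_allow·J/r = 1.35×10^8 × 1.473×10^-7 / 0.0175 = 1136 N·m.
ω = 2π·55.5 = 348.7 rad/s, so P_max = T_max·ω = 3.963×10^5 W.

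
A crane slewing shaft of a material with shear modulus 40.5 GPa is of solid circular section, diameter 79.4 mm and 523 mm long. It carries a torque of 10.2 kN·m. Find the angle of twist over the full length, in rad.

0.0338 rad

J = πd⁴/32 = π(0.0794)⁴/32 = 3.902×10^-6 m⁴.
θ = T·L/(G·J) = 10200 × 0.523 / (40.5×10⁹ × 3.902×10^-6) = 0.03376 rad.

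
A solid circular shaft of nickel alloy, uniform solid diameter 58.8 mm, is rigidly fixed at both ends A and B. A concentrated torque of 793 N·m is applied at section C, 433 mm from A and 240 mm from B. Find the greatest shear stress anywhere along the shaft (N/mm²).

12.8 N/mm²

With uniform GJ and both ends fixed, compatibility θ_AC = θ_CB gives T_A·a = T_B·b, together with T_A + T_B = T₀.
T_A = T₀·b/(a+b) = 793.0·240/673.0 = 282.8 N·m; T_B = 510.2 N·m.
τ in each portion: τ_AC = 7.08×10^6 Pa, τ_CB = 1.28×10^7 Pa; maximum is in CB.
τ_max = T_CB·r/J = 510.2·0.0294/1.17×10^-6 = 1.278×10^7 Pa.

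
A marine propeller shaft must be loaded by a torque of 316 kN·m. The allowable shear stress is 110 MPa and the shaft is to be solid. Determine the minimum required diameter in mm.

For a solid shaft τ_max = 16T/(πd³), so d = (16T/(π τ_allow))^(1/3) = (16·316000/(π·1.10×10^8))^(1/3) = 0.2446 m.

245 mm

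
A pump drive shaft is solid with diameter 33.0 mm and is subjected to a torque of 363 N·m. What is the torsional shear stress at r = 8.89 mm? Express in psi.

J = πd⁴/32 = π(0.0330)⁴/32 = 1.164×10^-7 m⁴.
Shear stress varies linearly with radius: τ = T·r/J = 363.0 × 0.00889 / 1.164×10^-7 = 2.772×10^7 Pa.

4020 psi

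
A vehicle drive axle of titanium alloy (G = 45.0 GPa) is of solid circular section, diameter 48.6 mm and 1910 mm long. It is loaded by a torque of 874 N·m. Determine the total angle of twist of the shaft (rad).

J = πd⁴/32 = π(0.0486)⁴/32 = 5.477×10^-7 m⁴.
θ = T·L/(G·J) = 874.0 × 1.91 / (45.0×10⁹ × 5.477×10^-7) = 0.06773 rad.

0.0677 rad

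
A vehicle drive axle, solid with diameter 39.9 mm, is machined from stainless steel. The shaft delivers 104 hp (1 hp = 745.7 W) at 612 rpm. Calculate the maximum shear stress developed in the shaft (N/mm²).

97.0 N/mm²

ω = 2π·612/60 = 64.09 rad/s, so T = P/ω = 104×745.7 / 64.09 = 1210 N·m.
J = πd⁴/32 = π(0.0399)⁴/32 = 2.488×10^-7 m⁴.
τ_max = T·r/J = 1210 × 0.0199 / 2.488×10^-7 = 9.702×10^7 Pa.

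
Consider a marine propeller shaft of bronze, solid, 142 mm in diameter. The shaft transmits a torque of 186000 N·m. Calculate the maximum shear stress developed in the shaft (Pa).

3.31e8 Pa

J = πd⁴/32 = π(0.142)⁴/32 = 3.992×10^-5 m⁴.
τ_max = T·r/J = 186000 × 0.0710 / 3.992×10^-5 = 3.308×10^8 Pa.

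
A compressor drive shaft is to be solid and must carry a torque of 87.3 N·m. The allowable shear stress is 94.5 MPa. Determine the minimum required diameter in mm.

For a solid shaft τ_max = 16T/(πd³), so d = (16T/(π τ_allow))^(1/3) = (16·87.30/(π·9.45×10^7))^(1/3) = 0.01676 m.

16.8 mm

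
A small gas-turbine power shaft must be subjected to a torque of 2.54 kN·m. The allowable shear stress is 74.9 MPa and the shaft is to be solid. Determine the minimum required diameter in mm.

For a solid shaft τ_max = 16T/(πd³), so d = (16T/(π τ_allow))^(1/3) = (16·2540/(π·7.49×10^7))^(1/3) = 0.05569 m.

55.7 mm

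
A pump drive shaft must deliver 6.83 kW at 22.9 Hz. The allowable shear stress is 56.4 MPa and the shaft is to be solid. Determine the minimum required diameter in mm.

ω = 2π·22.9 = 143.9 rad/s, so T = P/ω = 6.83×10³ / 143.9 = 47.47 N·m.
For a solid shaft τ_max = 16T/(πd³), so d = (16T/(π τ_allow))^(1/3) = (16·47.47/(π·5.64×10^7))^(1/3) = 0.01624 m.

16.2 mm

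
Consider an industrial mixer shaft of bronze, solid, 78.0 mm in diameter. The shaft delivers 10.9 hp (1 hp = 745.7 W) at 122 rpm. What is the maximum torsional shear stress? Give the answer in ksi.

ω = 2π·122/60 = 12.78 rad/s, so T = P/ω = 10.9×745.7 / 12.78 = 636.2 N·m.
J = πd⁴/32 = π(0.0780)⁴/32 = 3.634×10^-6 m⁴.
τ_max = T·r/J = 636.2 × 0.0390 / 3.634×10^-6 = 6.828×10^6 Pa.

0.990 ksi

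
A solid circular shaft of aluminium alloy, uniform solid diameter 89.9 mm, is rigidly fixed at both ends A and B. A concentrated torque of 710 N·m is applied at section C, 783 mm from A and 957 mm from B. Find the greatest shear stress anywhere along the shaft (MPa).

2.74 MPa

With uniform GJ and both ends fixed, compatibility θ_AC = θ_CB gives T_A·a = T_B·b, together with T_A + T_B = T₀.
T_A = T₀·b/(a+b) = 710.0·957/1740 = 390.5 N·m; T_B = 319.5 N·m.
τ in each portion: τ_AC = 2.74×10^6 Pa, τ_CB = 2.24×10^6 Pa; maximum is in AC.
τ_max = T_AC·r/J = 390.5·0.0450/6.41×10^-6 = 2.737×10^6 Pa.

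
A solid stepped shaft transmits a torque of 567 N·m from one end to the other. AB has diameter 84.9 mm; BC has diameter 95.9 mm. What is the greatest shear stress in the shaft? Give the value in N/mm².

Under the same torque, τ_max = 16T/(πd³) is largest where d is smallest — segment AB (d = 84.9 mm).
τ_max = 16·567.0/(π·(0.0849)³) = 4.719×10^6 Pa.

4.72 N/mm²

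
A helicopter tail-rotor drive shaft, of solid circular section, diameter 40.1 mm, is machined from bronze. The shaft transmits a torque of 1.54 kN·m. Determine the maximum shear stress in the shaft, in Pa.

1.22e8 Pa

J = πd⁴/32 = π(0.0401)⁴/32 = 2.539×10^-7 m⁴.
τ_max = T·r/J = 1540 × 0.0201 / 2.539×10^-7 = 1.216×10^8 Pa.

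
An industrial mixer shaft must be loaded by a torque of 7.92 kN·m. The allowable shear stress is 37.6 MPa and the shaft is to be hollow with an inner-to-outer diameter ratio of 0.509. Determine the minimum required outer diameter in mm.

105 mm

For a hollow shaft with d_i/d_o = 0.509: τ_max = 16T/(π d_o³ (1−k⁴)), so d_o = [16T/(π τ_allow (1−k⁴))]^(1/3) = [16·7920/(π·3.76×10^7·0.9329)]^(1/3) = 0.1048 m.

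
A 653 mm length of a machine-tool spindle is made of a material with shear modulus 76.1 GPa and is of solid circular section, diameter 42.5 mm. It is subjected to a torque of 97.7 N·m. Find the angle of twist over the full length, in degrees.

J = πd⁴/32 = π(0.0425)⁴/32 = 3.203×10^-7 m⁴.
θ = T·L/(G·J) = 97.70 × 0.653 / (76.1×10⁹ × 3.203×10^-7) = 2.617×10^-3 rad.

0.150°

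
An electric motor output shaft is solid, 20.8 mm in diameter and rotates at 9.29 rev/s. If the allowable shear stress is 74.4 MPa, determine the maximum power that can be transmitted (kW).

J = πd⁴/32 = π(0.0208)⁴/32 = 1.838×10^-8 m⁴.
T_max = τ_allow·J/r = 7.44×10^7 × 1.838×10^-8 / 0.0104 = 131.5 N·m.
ω = 2π·9.29 = 58.37 rad/s, so P_max = T_max·ω = 7673 W.

7.67 kW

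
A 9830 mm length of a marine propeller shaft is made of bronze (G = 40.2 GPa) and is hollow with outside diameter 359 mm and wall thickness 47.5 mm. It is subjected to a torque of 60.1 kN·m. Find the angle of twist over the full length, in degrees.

0.730°

J = π(d_o⁴ − d_i⁴)/32 = π(0.359⁴ − 0.264⁴)/32 = 1.154×10^-3 m⁴.
θ = T·L/(G·J) = 60100 × 9.83 / (40.2×10⁹ × 1.154×10^-3) = 0.01274 rad.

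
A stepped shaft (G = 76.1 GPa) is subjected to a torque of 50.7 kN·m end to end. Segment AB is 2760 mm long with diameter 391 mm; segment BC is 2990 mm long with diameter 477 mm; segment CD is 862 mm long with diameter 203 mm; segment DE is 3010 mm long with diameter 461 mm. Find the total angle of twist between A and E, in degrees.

J_AB = π(0.391)⁴/32 = 2.29×10^-3 m⁴; J_BC = π(0.477)⁴/32 = 5.08×10^-3 m⁴; J_CD = π(0.203)⁴/32 = 1.67×10^-4 m⁴; J_DE = π(0.461)⁴/32 = 4.43×10^-3 m⁴.
θ = (T/G)·Σ L_i/J_i = (50700/76.1×10⁹)·(2.76/2.29×10^-3 + 2.99/5.08×10^-3 + 0.862/1.67×10^-4 + 3.01/4.43×10^-3) = 5.090×10^-3 rad.

0.292°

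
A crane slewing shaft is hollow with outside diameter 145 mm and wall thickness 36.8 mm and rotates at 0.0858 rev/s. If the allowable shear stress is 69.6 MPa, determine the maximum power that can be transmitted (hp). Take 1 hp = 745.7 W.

28.3 hp

J = π(d_o⁴ − d_i⁴)/32 = π(0.145⁴ − 0.0714⁴)/32 = 4.085×10^-5 m⁴.
T_max = τ_allow·J/r = 6.96×10^7 × 4.085×10^-5 / 0.0725 = 39210 N·m.
ω = 2π·0.0858 = 0.5391 rad/s, so P_max = T_max·ω = 2.114×10^4 W.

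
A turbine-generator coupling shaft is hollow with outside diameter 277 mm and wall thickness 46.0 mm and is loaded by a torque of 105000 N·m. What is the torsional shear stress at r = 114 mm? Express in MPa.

25.9 MPa

J = π(d_o⁴ − d_i⁴)/32 = π(0.277⁴ − 0.185⁴)/32 = 4.630×10^-4 m⁴.
Shear stress varies linearly with radius: τ = T·r/J = 105000 × 0.114 / 4.630×10^-4 = 2.585×10^7 Pa.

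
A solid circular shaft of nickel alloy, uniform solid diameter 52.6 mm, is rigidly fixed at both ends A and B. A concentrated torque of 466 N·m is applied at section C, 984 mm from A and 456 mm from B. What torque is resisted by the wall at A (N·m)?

148 N·m

With uniform GJ and both ends fixed, compatibility θ_AC = θ_CB gives T_A·a = T_B·b, together with T_A + T_B = T₀.
T_A = T₀·b/(a+b) = 466.0·456/1440 = 147.6 N·m; T_B = 318.4 N·m.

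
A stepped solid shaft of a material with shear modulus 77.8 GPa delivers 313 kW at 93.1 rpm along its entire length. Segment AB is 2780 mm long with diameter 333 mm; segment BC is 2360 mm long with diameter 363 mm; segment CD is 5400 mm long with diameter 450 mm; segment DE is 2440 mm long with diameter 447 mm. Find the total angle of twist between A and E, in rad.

ω = 2π·93.1/60 = 9.749 rad/s, so T = P/ω = 313×10³ / 9.749 = 32100 N·m.
J_AB = π(0.333)⁴/32 = 1.21×10^-3 m⁴; J_BC = π(0.363)⁴/32 = 1.70×10^-3 m⁴; J_CD = π(0.450)⁴/32 = 4.03×10^-3 m⁴; J_DE = π(0.447)⁴/32 = 3.92×10^-3 m⁴.
θ = (T/G)·Σ L_i/J_i = (32100/77.8×10⁹)·(2.78/1.21×10^-3 + 2.36/1.70×10^-3 + 5.40/4.03×10^-3 + 2.44/3.92×10^-3) = 2.332×10^-3 rad.

0.00233 rad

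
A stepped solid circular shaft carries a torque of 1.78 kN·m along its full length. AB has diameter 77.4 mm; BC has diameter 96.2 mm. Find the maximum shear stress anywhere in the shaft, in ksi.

2.84 ksi

Under the same torque, τ_max = 16T/(πd³) is largest where d is smallest — segment AB (d = 77.4 mm).
τ_max = 16·1780/(π·(0.0774)³) = 1.955×10^7 Pa.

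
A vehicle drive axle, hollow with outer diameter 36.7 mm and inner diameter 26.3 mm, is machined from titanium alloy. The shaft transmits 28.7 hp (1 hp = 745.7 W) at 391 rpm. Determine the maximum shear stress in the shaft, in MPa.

ω = 2π·391/60 = 40.95 rad/s, so T = P/ω = 28.7×745.7 / 40.95 = 522.7 N·m.
J = π(d_o⁴ − d_i⁴)/32 = π(0.0367⁴ − 0.0263⁴)/32 = 1.311×10^-7 m⁴.
τ_max = T·r/J = 522.7 × 0.0184 / 1.311×10^-7 = 7.314×10^7 Pa.

73.1 MPa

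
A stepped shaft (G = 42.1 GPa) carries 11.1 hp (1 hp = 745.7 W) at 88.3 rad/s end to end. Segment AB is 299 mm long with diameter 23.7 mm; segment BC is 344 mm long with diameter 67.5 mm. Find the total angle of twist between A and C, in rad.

0.0219 rad

ω = 88.3 rad/s, so T = P/ω = 11.1×745.7 / 88.30 = 93.74 N·m.
J_AB = π(0.0237)⁴/32 = 3.10×10^-8 m⁴; J_BC = π(0.0675)⁴/32 = 2.04×10^-6 m⁴.
θ = (T/G)·Σ L_i/J_i = (93.74/42.1×10⁹)·(0.299/3.10×10^-8 + 0.344/2.04×10^-6) = 0.02187 rad.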